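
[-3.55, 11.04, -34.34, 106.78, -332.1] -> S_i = -3.55*(-3.11)^i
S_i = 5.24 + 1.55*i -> [5.24, 6.79, 8.34, 9.89, 11.44]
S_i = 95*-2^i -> [95, -190, 380, -760, 1520]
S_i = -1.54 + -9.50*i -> [-1.54, -11.04, -20.54, -30.04, -39.54]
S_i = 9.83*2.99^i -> [9.83, 29.39, 87.88, 262.76, 785.67]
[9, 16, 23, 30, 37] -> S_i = 9 + 7*i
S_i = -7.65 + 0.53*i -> [-7.65, -7.12, -6.59, -6.06, -5.53]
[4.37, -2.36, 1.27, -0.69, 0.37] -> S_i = 4.37*(-0.54)^i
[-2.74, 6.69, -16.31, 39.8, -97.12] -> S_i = -2.74*(-2.44)^i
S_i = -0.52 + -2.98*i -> [-0.52, -3.5, -6.48, -9.46, -12.44]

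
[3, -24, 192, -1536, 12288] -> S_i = 3*-8^i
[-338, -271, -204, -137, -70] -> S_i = -338 + 67*i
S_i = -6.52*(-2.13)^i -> [-6.52, 13.89, -29.58, 63.01, -134.2]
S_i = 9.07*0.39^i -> [9.07, 3.54, 1.38, 0.54, 0.21]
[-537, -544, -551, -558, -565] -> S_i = -537 + -7*i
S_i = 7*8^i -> [7, 56, 448, 3584, 28672]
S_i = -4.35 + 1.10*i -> [-4.35, -3.25, -2.15, -1.05, 0.05]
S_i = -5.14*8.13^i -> [-5.14, -41.79, -339.74, -2762.07, -22455.63]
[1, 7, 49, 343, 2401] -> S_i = 1*7^i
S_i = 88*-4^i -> [88, -352, 1408, -5632, 22528]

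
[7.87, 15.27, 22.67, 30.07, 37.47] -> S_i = 7.87 + 7.40*i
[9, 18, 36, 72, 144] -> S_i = 9*2^i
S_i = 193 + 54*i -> [193, 247, 301, 355, 409]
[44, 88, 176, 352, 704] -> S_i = 44*2^i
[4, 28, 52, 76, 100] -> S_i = 4 + 24*i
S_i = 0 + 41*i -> [0, 41, 82, 123, 164]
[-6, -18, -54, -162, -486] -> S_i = -6*3^i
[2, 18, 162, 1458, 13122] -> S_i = 2*9^i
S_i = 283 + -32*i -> [283, 251, 219, 187, 155]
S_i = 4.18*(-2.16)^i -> [4.18, -9.03, 19.5, -42.12, 90.99]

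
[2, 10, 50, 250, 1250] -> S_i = 2*5^i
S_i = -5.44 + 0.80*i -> [-5.44, -4.64, -3.84, -3.04, -2.24]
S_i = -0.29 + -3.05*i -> [-0.29, -3.34, -6.39, -9.44, -12.49]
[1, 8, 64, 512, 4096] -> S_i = 1*8^i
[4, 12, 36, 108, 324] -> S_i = 4*3^i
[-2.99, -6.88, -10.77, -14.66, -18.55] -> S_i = -2.99 + -3.89*i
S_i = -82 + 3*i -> [-82, -79, -76, -73, -70]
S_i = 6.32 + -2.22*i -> [6.32, 4.1, 1.88, -0.34, -2.56]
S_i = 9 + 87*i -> [9, 96, 183, 270, 357]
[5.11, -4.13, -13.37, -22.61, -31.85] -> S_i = 5.11 + -9.24*i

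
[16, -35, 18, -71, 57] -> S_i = Random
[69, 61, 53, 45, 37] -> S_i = 69 + -8*i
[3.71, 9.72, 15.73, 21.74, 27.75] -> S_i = 3.71 + 6.01*i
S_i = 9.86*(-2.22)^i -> [9.86, -21.89, 48.59, -107.88, 239.49]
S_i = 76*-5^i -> [76, -380, 1900, -9500, 47500]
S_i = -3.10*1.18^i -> [-3.1, -3.66, -4.32, -5.09, -6.01]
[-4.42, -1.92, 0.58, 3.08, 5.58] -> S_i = -4.42 + 2.50*i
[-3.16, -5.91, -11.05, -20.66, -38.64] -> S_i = -3.16*1.87^i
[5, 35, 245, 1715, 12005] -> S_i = 5*7^i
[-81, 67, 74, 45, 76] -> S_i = Random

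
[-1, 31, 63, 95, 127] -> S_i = -1 + 32*i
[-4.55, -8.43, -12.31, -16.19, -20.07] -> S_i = -4.55 + -3.88*i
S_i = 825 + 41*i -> [825, 866, 907, 948, 989]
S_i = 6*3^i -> [6, 18, 54, 162, 486]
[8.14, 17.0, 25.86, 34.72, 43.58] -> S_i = 8.14 + 8.86*i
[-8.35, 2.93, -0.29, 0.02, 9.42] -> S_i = Random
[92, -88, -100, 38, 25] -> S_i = Random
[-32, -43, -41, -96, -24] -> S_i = Random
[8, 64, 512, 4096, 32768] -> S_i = 8*8^i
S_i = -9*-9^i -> [-9, 81, -729, 6561, -59049]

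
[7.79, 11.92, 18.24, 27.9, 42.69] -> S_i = 7.79*1.53^i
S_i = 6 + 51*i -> [6, 57, 108, 159, 210]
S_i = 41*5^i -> [41, 205, 1025, 5125, 25625]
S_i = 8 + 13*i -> [8, 21, 34, 47, 60]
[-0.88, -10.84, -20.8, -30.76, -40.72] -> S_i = -0.88 + -9.96*i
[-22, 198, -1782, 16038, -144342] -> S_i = -22*-9^i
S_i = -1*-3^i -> [-1, 3, -9, 27, -81]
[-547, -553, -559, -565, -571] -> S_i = -547 + -6*i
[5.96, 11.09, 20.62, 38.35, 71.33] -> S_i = 5.96*1.86^i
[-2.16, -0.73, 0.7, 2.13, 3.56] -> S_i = -2.16 + 1.43*i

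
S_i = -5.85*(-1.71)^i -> [-5.85, 10.0, -17.11, 29.25, -50.02]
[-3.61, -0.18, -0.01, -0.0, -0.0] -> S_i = -3.61*0.05^i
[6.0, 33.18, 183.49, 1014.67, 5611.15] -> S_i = 6.00*5.53^i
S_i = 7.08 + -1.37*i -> [7.08, 5.71, 4.34, 2.97, 1.6]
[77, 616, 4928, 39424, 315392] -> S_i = 77*8^i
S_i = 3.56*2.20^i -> [3.56, 7.83, 17.23, 37.91, 83.4]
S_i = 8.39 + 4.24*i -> [8.39, 12.63, 16.87, 21.11, 25.35]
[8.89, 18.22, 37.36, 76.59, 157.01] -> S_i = 8.89*2.05^i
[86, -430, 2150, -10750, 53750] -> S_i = 86*-5^i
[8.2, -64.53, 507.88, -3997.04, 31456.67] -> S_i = 8.20*(-7.87)^i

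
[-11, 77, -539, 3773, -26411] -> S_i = -11*-7^i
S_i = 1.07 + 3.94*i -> [1.07, 5.01, 8.95, 12.89, 16.83]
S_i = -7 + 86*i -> [-7, 79, 165, 251, 337]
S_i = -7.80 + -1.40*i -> [-7.8, -9.2, -10.6, -12.0, -13.4]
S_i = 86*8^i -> [86, 688, 5504, 44032, 352256]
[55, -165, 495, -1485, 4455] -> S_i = 55*-3^i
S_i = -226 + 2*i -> [-226, -224, -222, -220, -218]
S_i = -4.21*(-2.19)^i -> [-4.21, 9.22, -20.19, 44.22, -96.84]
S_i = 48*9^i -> [48, 432, 3888, 34992, 314928]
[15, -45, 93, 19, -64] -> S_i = Random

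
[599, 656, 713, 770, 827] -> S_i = 599 + 57*i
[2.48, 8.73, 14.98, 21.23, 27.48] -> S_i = 2.48 + 6.25*i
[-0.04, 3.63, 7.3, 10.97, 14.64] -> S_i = -0.04 + 3.67*i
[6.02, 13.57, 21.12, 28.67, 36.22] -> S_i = 6.02 + 7.55*i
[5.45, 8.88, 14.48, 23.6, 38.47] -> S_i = 5.45*1.63^i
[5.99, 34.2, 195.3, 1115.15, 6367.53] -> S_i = 5.99*5.71^i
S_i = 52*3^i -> [52, 156, 468, 1404, 4212]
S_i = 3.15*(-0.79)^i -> [3.15, -2.49, 1.97, -1.55, 1.23]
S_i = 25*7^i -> [25, 175, 1225, 8575, 60025]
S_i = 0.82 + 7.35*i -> [0.82, 8.17, 15.52, 22.87, 30.22]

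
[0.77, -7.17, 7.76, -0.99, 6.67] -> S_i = Random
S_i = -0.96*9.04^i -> [-0.96, -8.68, -78.45, -709.21, -6411.28]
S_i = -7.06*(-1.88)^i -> [-7.06, 13.27, -24.95, 46.91, -88.19]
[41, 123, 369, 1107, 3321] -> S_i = 41*3^i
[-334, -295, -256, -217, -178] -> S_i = -334 + 39*i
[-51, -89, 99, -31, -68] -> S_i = Random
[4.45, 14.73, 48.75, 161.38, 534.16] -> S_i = 4.45*3.31^i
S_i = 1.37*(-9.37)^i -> [1.37, -12.84, 120.28, -1127.04, 10560.37]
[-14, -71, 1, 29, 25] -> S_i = Random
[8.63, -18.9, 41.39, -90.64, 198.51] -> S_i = 8.63*(-2.19)^i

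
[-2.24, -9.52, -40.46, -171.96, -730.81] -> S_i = -2.24*4.25^i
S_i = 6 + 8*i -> [6, 14, 22, 30, 38]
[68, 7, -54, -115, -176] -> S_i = 68 + -61*i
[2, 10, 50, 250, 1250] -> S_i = 2*5^i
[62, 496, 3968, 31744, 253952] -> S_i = 62*8^i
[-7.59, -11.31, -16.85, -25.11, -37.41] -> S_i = -7.59*1.49^i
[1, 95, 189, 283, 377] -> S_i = 1 + 94*i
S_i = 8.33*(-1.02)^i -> [8.33, -8.5, 8.67, -8.84, 9.02]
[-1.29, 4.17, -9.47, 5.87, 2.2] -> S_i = Random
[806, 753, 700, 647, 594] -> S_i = 806 + -53*i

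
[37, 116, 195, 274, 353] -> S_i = 37 + 79*i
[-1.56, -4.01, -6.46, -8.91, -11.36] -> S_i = -1.56 + -2.45*i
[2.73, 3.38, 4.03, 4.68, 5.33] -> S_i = 2.73 + 0.65*i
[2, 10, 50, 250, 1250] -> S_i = 2*5^i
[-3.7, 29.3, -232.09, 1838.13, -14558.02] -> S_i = -3.70*(-7.92)^i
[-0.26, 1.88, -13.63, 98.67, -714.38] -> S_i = -0.26*(-7.24)^i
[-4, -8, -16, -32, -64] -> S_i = -4*2^i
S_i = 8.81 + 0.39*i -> [8.81, 9.2, 9.59, 9.98, 10.37]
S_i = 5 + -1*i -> [5, 4, 3, 2, 1]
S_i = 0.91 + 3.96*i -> [0.91, 4.87, 8.83, 12.79, 16.75]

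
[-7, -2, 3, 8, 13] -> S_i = -7 + 5*i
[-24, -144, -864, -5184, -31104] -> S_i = -24*6^i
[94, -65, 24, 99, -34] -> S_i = Random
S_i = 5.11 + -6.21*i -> [5.11, -1.1, -7.31, -13.52, -19.73]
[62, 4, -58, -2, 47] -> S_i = Random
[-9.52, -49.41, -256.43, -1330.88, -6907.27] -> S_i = -9.52*5.19^i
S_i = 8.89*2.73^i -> [8.89, 24.27, 66.26, 180.88, 493.8]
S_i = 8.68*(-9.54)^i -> [8.68, -82.81, 789.98, -7536.42, 71897.41]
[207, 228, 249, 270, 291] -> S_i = 207 + 21*i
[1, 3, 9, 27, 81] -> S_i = 1*3^i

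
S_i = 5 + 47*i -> [5, 52, 99, 146, 193]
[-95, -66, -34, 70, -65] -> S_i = Random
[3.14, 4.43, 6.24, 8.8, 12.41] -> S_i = 3.14*1.41^i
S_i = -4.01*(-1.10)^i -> [-4.01, 4.41, -4.85, 5.34, -5.87]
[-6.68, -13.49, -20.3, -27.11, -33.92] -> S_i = -6.68 + -6.81*i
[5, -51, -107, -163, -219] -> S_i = 5 + -56*i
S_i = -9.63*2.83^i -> [-9.63, -27.25, -77.13, -218.27, -617.69]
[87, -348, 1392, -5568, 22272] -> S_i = 87*-4^i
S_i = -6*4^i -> [-6, -24, -96, -384, -1536]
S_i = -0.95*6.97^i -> [-0.95, -6.62, -46.15, -321.68, -2242.1]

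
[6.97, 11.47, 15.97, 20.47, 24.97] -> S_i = 6.97 + 4.50*i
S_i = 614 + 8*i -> [614, 622, 630, 638, 646]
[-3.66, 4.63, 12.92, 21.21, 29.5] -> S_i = -3.66 + 8.29*i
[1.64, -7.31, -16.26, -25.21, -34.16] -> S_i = 1.64 + -8.95*i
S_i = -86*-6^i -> [-86, 516, -3096, 18576, -111456]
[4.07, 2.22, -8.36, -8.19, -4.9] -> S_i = Random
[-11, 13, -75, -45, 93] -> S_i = Random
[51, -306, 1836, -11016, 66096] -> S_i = 51*-6^i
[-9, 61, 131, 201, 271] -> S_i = -9 + 70*i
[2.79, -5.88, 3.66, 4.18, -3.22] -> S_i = Random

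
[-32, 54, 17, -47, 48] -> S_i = Random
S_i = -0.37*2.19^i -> [-0.37, -0.81, -1.77, -3.89, -8.51]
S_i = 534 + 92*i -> [534, 626, 718, 810, 902]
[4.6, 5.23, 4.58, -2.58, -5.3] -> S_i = Random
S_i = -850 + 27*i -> [-850, -823, -796, -769, -742]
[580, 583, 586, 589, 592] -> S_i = 580 + 3*i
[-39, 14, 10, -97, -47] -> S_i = Random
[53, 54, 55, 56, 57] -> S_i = 53 + 1*i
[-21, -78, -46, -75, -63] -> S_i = Random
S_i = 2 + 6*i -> [2, 8, 14, 20, 26]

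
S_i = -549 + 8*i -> [-549, -541, -533, -525, -517]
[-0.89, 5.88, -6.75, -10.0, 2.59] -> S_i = Random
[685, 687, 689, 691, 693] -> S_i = 685 + 2*i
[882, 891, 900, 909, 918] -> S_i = 882 + 9*i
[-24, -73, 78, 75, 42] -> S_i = Random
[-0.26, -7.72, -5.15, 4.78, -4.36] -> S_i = Random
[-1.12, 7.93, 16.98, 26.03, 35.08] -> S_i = -1.12 + 9.05*i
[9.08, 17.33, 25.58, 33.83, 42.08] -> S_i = 9.08 + 8.25*i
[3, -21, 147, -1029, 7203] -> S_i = 3*-7^i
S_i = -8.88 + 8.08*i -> [-8.88, -0.8, 7.28, 15.36, 23.44]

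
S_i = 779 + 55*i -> [779, 834, 889, 944, 999]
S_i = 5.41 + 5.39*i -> [5.41, 10.8, 16.19, 21.58, 26.97]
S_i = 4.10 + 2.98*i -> [4.1, 7.08, 10.06, 13.04, 16.02]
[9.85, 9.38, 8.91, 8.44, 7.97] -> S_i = 9.85 + -0.47*i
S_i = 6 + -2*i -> [6, 4, 2, 0, -2]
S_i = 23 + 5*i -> [23, 28, 33, 38, 43]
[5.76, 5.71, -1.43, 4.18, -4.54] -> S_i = Random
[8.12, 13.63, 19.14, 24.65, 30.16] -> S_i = 8.12 + 5.51*i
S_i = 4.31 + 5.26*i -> [4.31, 9.57, 14.83, 20.09, 25.35]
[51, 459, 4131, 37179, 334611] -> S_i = 51*9^i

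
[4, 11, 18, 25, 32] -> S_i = 4 + 7*i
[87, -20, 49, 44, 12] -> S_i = Random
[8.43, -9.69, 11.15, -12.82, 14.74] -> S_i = 8.43*(-1.15)^i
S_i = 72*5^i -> [72, 360, 1800, 9000, 45000]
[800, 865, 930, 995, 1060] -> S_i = 800 + 65*i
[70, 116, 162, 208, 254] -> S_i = 70 + 46*i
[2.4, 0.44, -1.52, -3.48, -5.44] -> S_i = 2.40 + -1.96*i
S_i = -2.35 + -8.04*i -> [-2.35, -10.39, -18.43, -26.47, -34.51]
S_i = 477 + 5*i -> [477, 482, 487, 492, 497]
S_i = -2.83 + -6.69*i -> [-2.83, -9.52, -16.21, -22.9, -29.59]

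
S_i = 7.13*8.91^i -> [7.13, 63.53, 566.04, 5043.39, 44936.61]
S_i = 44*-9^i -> [44, -396, 3564, -32076, 288684]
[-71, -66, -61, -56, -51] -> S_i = -71 + 5*i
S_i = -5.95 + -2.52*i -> [-5.95, -8.47, -10.99, -13.51, -16.03]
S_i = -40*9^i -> [-40, -360, -3240, -29160, -262440]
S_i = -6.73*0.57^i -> [-6.73, -3.84, -2.19, -1.25, -0.71]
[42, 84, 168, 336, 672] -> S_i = 42*2^i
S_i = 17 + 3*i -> [17, 20, 23, 26, 29]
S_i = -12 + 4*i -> [-12, -8, -4, 0, 4]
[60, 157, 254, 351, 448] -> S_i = 60 + 97*i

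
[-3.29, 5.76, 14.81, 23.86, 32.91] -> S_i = -3.29 + 9.05*i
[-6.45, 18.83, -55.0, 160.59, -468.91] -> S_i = -6.45*(-2.92)^i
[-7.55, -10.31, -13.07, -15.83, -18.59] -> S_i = -7.55 + -2.76*i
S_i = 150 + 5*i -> [150, 155, 160, 165, 170]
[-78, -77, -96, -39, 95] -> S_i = Random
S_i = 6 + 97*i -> [6, 103, 200, 297, 394]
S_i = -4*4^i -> [-4, -16, -64, -256, -1024]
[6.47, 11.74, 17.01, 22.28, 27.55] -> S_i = 6.47 + 5.27*i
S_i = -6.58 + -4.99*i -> [-6.58, -11.57, -16.56, -21.55, -26.54]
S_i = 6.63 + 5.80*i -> [6.63, 12.43, 18.23, 24.03, 29.83]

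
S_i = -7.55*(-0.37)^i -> [-7.55, 2.79, -1.03, 0.38, -0.14]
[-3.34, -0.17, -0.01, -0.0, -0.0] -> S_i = -3.34*0.05^i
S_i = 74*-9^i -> [74, -666, 5994, -53946, 485514]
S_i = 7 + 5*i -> [7, 12, 17, 22, 27]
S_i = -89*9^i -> [-89, -801, -7209, -64881, -583929]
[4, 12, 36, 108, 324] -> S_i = 4*3^i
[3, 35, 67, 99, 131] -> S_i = 3 + 32*i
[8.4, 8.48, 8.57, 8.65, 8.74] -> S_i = 8.40*1.01^i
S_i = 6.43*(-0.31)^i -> [6.43, -1.99, 0.62, -0.19, 0.06]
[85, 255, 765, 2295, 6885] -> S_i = 85*3^i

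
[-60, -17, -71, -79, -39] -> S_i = Random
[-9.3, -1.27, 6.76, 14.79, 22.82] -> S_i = -9.30 + 8.03*i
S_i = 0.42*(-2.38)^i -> [0.42, -1.0, 2.38, -5.66, 13.48]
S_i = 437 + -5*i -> [437, 432, 427, 422, 417]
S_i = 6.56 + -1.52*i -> [6.56, 5.04, 3.52, 2.0, 0.48]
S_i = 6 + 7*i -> [6, 13, 20, 27, 34]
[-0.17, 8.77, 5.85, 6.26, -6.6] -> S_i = Random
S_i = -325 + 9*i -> [-325, -316, -307, -298, -289]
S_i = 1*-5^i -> [1, -5, 25, -125, 625]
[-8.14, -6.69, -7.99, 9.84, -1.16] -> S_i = Random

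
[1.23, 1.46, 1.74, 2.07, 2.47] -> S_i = 1.23*1.19^i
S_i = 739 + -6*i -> [739, 733, 727, 721, 715]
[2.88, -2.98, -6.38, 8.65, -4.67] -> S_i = Random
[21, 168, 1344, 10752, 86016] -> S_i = 21*8^i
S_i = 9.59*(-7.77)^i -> [9.59, -74.51, 578.98, -4498.64, 34954.47]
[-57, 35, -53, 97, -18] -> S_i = Random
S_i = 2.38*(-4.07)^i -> [2.38, -9.69, 39.42, -160.46, 653.06]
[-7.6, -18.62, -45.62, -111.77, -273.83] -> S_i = -7.60*2.45^i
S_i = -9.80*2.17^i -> [-9.8, -21.27, -46.15, -100.14, -217.3]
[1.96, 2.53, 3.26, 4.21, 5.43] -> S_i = 1.96*1.29^i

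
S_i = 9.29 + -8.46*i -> [9.29, 0.83, -7.63, -16.09, -24.55]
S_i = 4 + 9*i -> [4, 13, 22, 31, 40]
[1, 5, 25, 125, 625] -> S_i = 1*5^i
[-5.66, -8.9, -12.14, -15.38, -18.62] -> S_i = -5.66 + -3.24*i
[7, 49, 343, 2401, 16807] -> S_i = 7*7^i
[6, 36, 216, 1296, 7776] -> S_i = 6*6^i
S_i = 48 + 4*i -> [48, 52, 56, 60, 64]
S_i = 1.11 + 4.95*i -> [1.11, 6.06, 11.01, 15.96, 20.91]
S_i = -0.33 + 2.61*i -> [-0.33, 2.28, 4.89, 7.5, 10.11]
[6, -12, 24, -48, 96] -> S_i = 6*-2^i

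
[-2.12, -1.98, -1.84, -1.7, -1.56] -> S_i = -2.12 + 0.14*i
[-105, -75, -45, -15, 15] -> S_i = -105 + 30*i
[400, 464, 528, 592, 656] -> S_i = 400 + 64*i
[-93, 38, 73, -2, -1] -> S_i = Random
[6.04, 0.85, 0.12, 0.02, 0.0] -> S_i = 6.04*0.14^i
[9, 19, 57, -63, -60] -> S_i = Random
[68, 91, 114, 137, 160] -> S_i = 68 + 23*i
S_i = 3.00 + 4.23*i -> [3.0, 7.23, 11.46, 15.69, 19.92]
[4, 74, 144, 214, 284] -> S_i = 4 + 70*i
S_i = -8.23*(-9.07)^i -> [-8.23, 74.65, -677.04, 6140.75, -55696.64]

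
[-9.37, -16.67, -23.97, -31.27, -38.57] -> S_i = -9.37 + -7.30*i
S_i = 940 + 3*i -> [940, 943, 946, 949, 952]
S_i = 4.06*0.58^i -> [4.06, 2.35, 1.37, 0.79, 0.46]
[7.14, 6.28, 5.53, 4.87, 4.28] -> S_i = 7.14*0.88^i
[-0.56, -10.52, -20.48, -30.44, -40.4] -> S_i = -0.56 + -9.96*i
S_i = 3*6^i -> [3, 18, 108, 648, 3888]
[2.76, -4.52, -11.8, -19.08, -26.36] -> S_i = 2.76 + -7.28*i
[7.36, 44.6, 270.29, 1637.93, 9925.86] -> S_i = 7.36*6.06^i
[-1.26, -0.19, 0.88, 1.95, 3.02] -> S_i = -1.26 + 1.07*i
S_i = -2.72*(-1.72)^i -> [-2.72, 4.68, -8.05, 13.84, -23.81]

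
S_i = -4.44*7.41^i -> [-4.44, -32.9, -243.79, -1806.5, -13386.15]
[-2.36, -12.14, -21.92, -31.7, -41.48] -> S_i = -2.36 + -9.78*i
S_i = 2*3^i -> [2, 6, 18, 54, 162]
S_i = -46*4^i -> [-46, -184, -736, -2944, -11776]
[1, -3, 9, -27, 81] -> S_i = 1*-3^i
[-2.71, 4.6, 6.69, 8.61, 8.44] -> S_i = Random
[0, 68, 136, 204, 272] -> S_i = 0 + 68*i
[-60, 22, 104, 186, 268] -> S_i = -60 + 82*i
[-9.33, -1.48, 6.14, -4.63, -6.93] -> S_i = Random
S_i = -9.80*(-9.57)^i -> [-9.8, 93.79, -897.53, 8589.38, -82200.38]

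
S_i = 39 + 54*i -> [39, 93, 147, 201, 255]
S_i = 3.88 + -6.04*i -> [3.88, -2.16, -8.2, -14.24, -20.28]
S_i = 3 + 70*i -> [3, 73, 143, 213, 283]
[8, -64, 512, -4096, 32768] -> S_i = 8*-8^i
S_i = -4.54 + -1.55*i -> [-4.54, -6.09, -7.64, -9.19, -10.74]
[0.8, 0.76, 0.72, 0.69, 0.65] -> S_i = 0.80*0.95^i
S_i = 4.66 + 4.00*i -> [4.66, 8.66, 12.66, 16.66, 20.66]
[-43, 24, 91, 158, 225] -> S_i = -43 + 67*i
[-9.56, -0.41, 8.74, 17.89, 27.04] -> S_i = -9.56 + 9.15*i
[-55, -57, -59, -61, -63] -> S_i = -55 + -2*i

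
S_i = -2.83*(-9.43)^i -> [-2.83, 26.69, -251.66, 2373.13, -22378.62]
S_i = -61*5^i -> [-61, -305, -1525, -7625, -38125]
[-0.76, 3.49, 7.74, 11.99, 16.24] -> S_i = -0.76 + 4.25*i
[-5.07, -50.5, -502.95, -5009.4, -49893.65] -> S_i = -5.07*9.96^i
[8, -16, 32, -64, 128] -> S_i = 8*-2^i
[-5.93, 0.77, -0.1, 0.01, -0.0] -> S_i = -5.93*(-0.13)^i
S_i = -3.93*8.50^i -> [-3.93, -33.4, -283.94, -2413.51, -20514.85]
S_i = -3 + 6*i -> [-3, 3, 9, 15, 21]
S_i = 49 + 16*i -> [49, 65, 81, 97, 113]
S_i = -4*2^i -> [-4, -8, -16, -32, -64]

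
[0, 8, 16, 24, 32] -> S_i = 0 + 8*i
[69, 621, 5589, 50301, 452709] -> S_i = 69*9^i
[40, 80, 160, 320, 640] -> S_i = 40*2^i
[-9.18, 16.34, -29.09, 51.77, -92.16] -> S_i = -9.18*(-1.78)^i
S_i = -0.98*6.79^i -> [-0.98, -6.65, -45.18, -306.79, -2083.08]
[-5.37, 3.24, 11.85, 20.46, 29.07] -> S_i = -5.37 + 8.61*i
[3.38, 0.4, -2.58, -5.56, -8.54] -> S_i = 3.38 + -2.98*i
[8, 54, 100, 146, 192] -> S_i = 8 + 46*i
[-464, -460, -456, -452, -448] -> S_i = -464 + 4*i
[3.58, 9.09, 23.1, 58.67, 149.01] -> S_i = 3.58*2.54^i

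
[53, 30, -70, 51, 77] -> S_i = Random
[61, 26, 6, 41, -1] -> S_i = Random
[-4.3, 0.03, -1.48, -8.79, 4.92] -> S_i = Random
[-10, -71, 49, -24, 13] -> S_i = Random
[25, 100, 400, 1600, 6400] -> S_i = 25*4^i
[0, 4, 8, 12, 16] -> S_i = 0 + 4*i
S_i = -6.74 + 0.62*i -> [-6.74, -6.12, -5.5, -4.88, -4.26]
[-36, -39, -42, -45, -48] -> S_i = -36 + -3*i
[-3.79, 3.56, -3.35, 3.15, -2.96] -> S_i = -3.79*(-0.94)^i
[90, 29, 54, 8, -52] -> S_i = Random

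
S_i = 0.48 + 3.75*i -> [0.48, 4.23, 7.98, 11.73, 15.48]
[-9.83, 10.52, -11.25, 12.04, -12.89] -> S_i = -9.83*(-1.07)^i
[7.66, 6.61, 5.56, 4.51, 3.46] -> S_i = 7.66 + -1.05*i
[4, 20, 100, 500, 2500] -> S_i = 4*5^i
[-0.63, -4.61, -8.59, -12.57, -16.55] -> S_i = -0.63 + -3.98*i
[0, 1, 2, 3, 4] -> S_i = 0 + 1*i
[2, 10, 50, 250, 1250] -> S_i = 2*5^i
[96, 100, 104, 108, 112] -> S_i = 96 + 4*i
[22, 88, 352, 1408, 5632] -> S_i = 22*4^i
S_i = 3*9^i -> [3, 27, 243, 2187, 19683]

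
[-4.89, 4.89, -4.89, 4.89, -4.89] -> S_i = -4.89*(-1.00)^i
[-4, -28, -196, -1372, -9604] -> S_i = -4*7^i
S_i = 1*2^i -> [1, 2, 4, 8, 16]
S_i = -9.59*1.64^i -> [-9.59, -15.73, -25.79, -42.3, -69.37]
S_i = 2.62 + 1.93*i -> [2.62, 4.55, 6.48, 8.41, 10.34]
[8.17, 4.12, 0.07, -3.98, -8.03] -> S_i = 8.17 + -4.05*i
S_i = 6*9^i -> [6, 54, 486, 4374, 39366]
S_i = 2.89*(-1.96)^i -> [2.89, -5.66, 11.1, -21.76, 42.65]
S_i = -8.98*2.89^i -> [-8.98, -25.95, -75.0, -216.76, -626.42]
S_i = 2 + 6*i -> [2, 8, 14, 20, 26]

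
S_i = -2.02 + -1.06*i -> [-2.02, -3.08, -4.14, -5.2, -6.26]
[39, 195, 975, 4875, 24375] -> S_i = 39*5^i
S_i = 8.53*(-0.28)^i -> [8.53, -2.39, 0.67, -0.19, 0.05]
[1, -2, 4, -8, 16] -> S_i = 1*-2^i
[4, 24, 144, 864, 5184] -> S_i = 4*6^i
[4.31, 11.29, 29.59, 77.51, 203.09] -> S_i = 4.31*2.62^i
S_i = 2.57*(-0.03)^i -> [2.57, -0.08, 0.0, -0.0, 0.0]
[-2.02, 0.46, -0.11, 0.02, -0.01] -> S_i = -2.02*(-0.23)^i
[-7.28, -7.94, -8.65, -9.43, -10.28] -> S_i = -7.28*1.09^i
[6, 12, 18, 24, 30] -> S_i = 6 + 6*i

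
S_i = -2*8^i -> [-2, -16, -128, -1024, -8192]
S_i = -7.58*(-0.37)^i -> [-7.58, 2.8, -1.04, 0.38, -0.14]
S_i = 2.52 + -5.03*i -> [2.52, -2.51, -7.54, -12.57, -17.6]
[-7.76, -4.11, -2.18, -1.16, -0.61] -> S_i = -7.76*0.53^i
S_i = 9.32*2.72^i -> [9.32, 25.35, 68.95, 187.55, 510.14]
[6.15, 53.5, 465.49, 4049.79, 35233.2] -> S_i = 6.15*8.70^i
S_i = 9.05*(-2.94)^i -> [9.05, -26.61, 78.22, -229.98, 676.14]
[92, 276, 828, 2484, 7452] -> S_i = 92*3^i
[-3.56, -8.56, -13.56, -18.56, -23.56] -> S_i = -3.56 + -5.00*i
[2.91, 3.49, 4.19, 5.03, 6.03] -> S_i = 2.91*1.20^i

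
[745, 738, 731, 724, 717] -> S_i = 745 + -7*i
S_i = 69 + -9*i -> [69, 60, 51, 42, 33]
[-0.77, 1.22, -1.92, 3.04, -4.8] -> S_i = -0.77*(-1.58)^i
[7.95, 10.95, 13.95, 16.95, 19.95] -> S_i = 7.95 + 3.00*i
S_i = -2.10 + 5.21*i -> [-2.1, 3.11, 8.32, 13.53, 18.74]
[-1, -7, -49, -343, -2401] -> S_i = -1*7^i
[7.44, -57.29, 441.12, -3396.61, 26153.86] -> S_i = 7.44*(-7.70)^i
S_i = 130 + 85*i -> [130, 215, 300, 385, 470]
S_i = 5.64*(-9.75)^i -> [5.64, -54.99, 536.15, -5227.49, 50968.0]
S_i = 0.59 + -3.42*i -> [0.59, -2.83, -6.25, -9.67, -13.09]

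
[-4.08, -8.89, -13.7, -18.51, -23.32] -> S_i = -4.08 + -4.81*i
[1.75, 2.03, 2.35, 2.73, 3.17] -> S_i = 1.75*1.16^i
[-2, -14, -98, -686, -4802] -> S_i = -2*7^i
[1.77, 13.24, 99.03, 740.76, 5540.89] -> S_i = 1.77*7.48^i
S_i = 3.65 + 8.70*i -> [3.65, 12.35, 21.05, 29.75, 38.45]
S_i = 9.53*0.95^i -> [9.53, 9.05, 8.6, 8.17, 7.76]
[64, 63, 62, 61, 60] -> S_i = 64 + -1*i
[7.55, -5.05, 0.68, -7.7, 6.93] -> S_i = Random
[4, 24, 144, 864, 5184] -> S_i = 4*6^i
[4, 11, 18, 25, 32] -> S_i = 4 + 7*i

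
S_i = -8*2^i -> [-8, -16, -32, -64, -128]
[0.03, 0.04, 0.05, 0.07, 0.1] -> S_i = 0.03*1.34^i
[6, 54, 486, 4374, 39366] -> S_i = 6*9^i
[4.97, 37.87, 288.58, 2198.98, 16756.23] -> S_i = 4.97*7.62^i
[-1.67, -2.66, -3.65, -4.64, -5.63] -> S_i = -1.67 + -0.99*i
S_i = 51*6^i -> [51, 306, 1836, 11016, 66096]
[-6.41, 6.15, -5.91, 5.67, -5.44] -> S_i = -6.41*(-0.96)^i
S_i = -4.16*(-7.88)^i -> [-4.16, 32.78, -258.31, 2035.5, -16039.77]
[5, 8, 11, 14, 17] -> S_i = 5 + 3*i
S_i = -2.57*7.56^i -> [-2.57, -19.43, -146.88, -1110.45, -8394.99]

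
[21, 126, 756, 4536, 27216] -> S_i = 21*6^i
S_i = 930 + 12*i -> [930, 942, 954, 966, 978]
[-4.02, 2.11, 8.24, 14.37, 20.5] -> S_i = -4.02 + 6.13*i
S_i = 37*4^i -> [37, 148, 592, 2368, 9472]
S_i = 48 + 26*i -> [48, 74, 100, 126, 152]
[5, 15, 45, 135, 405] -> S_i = 5*3^i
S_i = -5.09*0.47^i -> [-5.09, -2.39, -1.12, -0.53, -0.25]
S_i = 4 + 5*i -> [4, 9, 14, 19, 24]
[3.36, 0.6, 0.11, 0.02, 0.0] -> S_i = 3.36*0.18^i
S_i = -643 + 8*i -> [-643, -635, -627, -619, -611]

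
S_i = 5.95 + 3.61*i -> [5.95, 9.56, 13.17, 16.78, 20.39]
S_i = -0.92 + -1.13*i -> [-0.92, -2.05, -3.18, -4.31, -5.44]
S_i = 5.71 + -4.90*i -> [5.71, 0.81, -4.09, -8.99, -13.89]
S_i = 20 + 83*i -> [20, 103, 186, 269, 352]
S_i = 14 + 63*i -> [14, 77, 140, 203, 266]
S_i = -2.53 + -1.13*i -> [-2.53, -3.66, -4.79, -5.92, -7.05]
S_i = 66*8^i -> [66, 528, 4224, 33792, 270336]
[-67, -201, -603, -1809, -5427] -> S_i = -67*3^i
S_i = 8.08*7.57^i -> [8.08, 61.17, 463.02, 3505.09, 26533.52]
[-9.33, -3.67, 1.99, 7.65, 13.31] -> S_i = -9.33 + 5.66*i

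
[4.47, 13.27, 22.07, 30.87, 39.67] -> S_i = 4.47 + 8.80*i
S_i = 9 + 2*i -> [9, 11, 13, 15, 17]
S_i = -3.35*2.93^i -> [-3.35, -9.82, -28.76, -84.27, -246.9]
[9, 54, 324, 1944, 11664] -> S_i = 9*6^i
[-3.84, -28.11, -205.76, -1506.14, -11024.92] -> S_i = -3.84*7.32^i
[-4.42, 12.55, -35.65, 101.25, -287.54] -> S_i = -4.42*(-2.84)^i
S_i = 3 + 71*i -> [3, 74, 145, 216, 287]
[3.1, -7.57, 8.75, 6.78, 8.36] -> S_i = Random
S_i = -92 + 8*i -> [-92, -84, -76, -68, -60]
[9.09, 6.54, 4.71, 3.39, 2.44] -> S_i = 9.09*0.72^i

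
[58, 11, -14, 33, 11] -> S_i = Random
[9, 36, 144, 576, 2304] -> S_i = 9*4^i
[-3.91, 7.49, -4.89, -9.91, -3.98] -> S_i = Random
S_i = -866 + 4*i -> [-866, -862, -858, -854, -850]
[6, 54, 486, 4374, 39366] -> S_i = 6*9^i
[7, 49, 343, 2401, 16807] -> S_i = 7*7^i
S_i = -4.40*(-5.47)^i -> [-4.4, 24.07, -131.65, 720.14, -3939.15]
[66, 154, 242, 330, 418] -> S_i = 66 + 88*i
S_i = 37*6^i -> [37, 222, 1332, 7992, 47952]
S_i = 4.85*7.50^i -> [4.85, 36.38, 272.81, 2046.09, 15345.7]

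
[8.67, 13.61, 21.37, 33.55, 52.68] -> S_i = 8.67*1.57^i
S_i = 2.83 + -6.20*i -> [2.83, -3.37, -9.57, -15.77, -21.97]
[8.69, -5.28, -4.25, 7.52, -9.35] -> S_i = Random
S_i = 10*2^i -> [10, 20, 40, 80, 160]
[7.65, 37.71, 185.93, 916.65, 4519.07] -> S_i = 7.65*4.93^i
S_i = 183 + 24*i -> [183, 207, 231, 255, 279]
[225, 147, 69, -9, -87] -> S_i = 225 + -78*i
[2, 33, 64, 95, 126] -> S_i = 2 + 31*i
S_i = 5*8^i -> [5, 40, 320, 2560, 20480]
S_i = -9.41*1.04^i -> [-9.41, -9.79, -10.18, -10.58, -11.01]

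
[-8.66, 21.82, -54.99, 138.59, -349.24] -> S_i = -8.66*(-2.52)^i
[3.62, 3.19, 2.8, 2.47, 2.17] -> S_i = 3.62*0.88^i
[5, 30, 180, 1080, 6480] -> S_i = 5*6^i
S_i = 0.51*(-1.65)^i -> [0.51, -0.84, 1.39, -2.29, 3.78]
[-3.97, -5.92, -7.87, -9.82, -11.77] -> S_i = -3.97 + -1.95*i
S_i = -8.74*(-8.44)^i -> [-8.74, 73.77, -622.58, 5254.59, -44348.73]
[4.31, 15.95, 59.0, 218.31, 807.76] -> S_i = 4.31*3.70^i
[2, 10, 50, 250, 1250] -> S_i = 2*5^i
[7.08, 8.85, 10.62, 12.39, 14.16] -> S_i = 7.08 + 1.77*i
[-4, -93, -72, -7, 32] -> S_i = Random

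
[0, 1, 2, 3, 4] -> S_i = 0 + 1*i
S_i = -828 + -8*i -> [-828, -836, -844, -852, -860]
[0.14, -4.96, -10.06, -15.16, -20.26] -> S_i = 0.14 + -5.10*i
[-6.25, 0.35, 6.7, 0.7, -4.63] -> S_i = Random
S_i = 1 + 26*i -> [1, 27, 53, 79, 105]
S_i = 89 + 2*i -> [89, 91, 93, 95, 97]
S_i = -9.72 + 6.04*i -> [-9.72, -3.68, 2.36, 8.4, 14.44]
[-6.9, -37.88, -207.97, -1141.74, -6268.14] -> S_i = -6.90*5.49^i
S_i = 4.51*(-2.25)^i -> [4.51, -10.15, 22.83, -51.37, 115.59]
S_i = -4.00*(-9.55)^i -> [-4.0, 38.2, -364.81, 3483.94, -33271.58]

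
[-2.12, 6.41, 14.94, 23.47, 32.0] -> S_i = -2.12 + 8.53*i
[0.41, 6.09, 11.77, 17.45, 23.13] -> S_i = 0.41 + 5.68*i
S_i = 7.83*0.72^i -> [7.83, 5.64, 4.06, 2.92, 2.1]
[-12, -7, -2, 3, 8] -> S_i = -12 + 5*i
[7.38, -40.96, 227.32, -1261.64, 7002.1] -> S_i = 7.38*(-5.55)^i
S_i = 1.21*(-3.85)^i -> [1.21, -4.66, 17.94, -69.05, 265.84]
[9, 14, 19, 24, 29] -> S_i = 9 + 5*i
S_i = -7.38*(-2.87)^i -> [-7.38, 21.18, -60.79, 174.46, -500.71]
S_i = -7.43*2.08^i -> [-7.43, -15.45, -32.15, -66.86, -139.07]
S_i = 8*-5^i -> [8, -40, 200, -1000, 5000]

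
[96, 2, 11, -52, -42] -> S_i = Random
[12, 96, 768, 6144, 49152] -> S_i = 12*8^i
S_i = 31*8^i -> [31, 248, 1984, 15872, 126976]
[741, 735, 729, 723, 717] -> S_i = 741 + -6*i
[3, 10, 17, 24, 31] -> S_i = 3 + 7*i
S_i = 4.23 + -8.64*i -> [4.23, -4.41, -13.05, -21.69, -30.33]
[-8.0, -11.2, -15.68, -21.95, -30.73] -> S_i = -8.00*1.40^i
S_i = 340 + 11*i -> [340, 351, 362, 373, 384]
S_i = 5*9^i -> [5, 45, 405, 3645, 32805]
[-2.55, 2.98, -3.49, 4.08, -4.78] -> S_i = -2.55*(-1.17)^i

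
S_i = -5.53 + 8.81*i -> [-5.53, 3.28, 12.09, 20.9, 29.71]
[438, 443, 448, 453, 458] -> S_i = 438 + 5*i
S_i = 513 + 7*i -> [513, 520, 527, 534, 541]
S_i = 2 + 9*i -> [2, 11, 20, 29, 38]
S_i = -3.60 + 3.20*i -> [-3.6, -0.4, 2.8, 6.0, 9.2]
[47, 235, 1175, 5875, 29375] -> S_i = 47*5^i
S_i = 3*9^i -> [3, 27, 243, 2187, 19683]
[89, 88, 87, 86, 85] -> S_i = 89 + -1*i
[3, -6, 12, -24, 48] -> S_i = 3*-2^i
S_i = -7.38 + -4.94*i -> [-7.38, -12.32, -17.26, -22.2, -27.14]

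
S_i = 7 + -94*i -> [7, -87, -181, -275, -369]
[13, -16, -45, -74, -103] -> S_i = 13 + -29*i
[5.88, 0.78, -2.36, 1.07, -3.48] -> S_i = Random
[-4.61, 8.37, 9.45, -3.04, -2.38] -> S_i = Random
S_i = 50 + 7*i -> [50, 57, 64, 71, 78]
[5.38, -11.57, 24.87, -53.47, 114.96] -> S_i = 5.38*(-2.15)^i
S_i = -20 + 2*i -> [-20, -18, -16, -14, -12]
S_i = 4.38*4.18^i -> [4.38, 18.31, 76.53, 319.89, 1337.15]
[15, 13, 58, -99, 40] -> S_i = Random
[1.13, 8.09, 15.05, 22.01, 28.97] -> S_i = 1.13 + 6.96*i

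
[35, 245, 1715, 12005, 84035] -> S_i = 35*7^i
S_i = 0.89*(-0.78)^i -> [0.89, -0.69, 0.54, -0.42, 0.33]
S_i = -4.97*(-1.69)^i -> [-4.97, 8.4, -14.19, 23.99, -40.54]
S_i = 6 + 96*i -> [6, 102, 198, 294, 390]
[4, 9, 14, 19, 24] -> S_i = 4 + 5*i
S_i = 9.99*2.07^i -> [9.99, 20.68, 42.81, 88.61, 183.42]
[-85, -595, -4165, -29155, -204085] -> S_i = -85*7^i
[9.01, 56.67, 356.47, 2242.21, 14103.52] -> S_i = 9.01*6.29^i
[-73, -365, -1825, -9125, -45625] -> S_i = -73*5^i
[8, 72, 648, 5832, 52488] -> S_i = 8*9^i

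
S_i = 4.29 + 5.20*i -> [4.29, 9.49, 14.69, 19.89, 25.09]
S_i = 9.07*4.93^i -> [9.07, 44.72, 220.45, 1086.8, 5357.9]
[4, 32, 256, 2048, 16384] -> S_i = 4*8^i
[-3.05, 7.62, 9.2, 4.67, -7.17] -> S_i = Random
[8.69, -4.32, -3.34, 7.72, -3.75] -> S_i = Random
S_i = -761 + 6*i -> [-761, -755, -749, -743, -737]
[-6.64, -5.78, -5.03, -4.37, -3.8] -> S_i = -6.64*0.87^i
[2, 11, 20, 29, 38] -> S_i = 2 + 9*i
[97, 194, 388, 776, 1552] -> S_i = 97*2^i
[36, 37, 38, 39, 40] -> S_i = 36 + 1*i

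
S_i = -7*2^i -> [-7, -14, -28, -56, -112]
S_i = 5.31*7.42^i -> [5.31, 39.4, 292.35, 2169.23, 16095.71]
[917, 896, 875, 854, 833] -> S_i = 917 + -21*i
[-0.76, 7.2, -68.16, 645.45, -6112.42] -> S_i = -0.76*(-9.47)^i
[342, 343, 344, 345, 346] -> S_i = 342 + 1*i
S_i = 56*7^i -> [56, 392, 2744, 19208, 134456]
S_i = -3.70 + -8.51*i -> [-3.7, -12.21, -20.72, -29.23, -37.74]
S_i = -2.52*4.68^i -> [-2.52, -11.79, -55.19, -258.31, -1208.88]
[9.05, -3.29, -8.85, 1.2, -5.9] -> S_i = Random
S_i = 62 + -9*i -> [62, 53, 44, 35, 26]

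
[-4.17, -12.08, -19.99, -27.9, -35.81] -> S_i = -4.17 + -7.91*i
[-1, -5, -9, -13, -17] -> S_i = -1 + -4*i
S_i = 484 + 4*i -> [484, 488, 492, 496, 500]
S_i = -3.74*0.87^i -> [-3.74, -3.25, -2.83, -2.46, -2.14]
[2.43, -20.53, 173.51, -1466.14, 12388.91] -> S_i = 2.43*(-8.45)^i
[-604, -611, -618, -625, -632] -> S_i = -604 + -7*i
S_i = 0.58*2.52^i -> [0.58, 1.46, 3.68, 9.28, 23.39]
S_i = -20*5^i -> [-20, -100, -500, -2500, -12500]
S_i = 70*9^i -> [70, 630, 5670, 51030, 459270]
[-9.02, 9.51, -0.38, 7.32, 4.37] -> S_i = Random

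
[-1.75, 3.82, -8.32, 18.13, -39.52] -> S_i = -1.75*(-2.18)^i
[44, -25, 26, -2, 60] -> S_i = Random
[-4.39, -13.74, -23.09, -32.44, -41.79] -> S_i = -4.39 + -9.35*i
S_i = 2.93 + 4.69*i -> [2.93, 7.62, 12.31, 17.0, 21.69]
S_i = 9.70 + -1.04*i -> [9.7, 8.66, 7.62, 6.58, 5.54]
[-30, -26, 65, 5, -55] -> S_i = Random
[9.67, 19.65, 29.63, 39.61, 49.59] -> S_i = 9.67 + 9.98*i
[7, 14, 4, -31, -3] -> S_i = Random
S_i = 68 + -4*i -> [68, 64, 60, 56, 52]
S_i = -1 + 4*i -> [-1, 3, 7, 11, 15]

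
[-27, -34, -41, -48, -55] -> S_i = -27 + -7*i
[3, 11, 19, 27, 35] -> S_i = 3 + 8*i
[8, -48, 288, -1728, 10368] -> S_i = 8*-6^i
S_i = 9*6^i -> [9, 54, 324, 1944, 11664]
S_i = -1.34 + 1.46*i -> [-1.34, 0.12, 1.58, 3.04, 4.5]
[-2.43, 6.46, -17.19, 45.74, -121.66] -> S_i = -2.43*(-2.66)^i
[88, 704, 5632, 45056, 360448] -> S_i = 88*8^i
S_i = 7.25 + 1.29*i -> [7.25, 8.54, 9.83, 11.12, 12.41]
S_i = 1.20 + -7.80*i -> [1.2, -6.6, -14.4, -22.2, -30.0]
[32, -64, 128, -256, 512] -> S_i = 32*-2^i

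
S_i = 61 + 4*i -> [61, 65, 69, 73, 77]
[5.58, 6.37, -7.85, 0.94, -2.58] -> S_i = Random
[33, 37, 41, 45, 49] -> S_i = 33 + 4*i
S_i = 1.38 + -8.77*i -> [1.38, -7.39, -16.16, -24.93, -33.7]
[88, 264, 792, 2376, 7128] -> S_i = 88*3^i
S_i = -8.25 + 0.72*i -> [-8.25, -7.53, -6.81, -6.09, -5.37]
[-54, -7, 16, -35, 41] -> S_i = Random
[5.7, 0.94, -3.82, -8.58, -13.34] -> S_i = 5.70 + -4.76*i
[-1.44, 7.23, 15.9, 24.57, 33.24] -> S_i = -1.44 + 8.67*i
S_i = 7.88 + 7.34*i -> [7.88, 15.22, 22.56, 29.9, 37.24]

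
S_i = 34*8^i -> [34, 272, 2176, 17408, 139264]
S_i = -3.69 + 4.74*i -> [-3.69, 1.05, 5.79, 10.53, 15.27]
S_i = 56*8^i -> [56, 448, 3584, 28672, 229376]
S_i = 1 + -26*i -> [1, -25, -51, -77, -103]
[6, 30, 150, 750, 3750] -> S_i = 6*5^i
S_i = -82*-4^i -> [-82, 328, -1312, 5248, -20992]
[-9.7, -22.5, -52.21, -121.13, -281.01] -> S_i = -9.70*2.32^i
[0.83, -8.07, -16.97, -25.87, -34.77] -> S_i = 0.83 + -8.90*i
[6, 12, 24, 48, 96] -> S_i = 6*2^i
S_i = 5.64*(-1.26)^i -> [5.64, -7.11, 8.95, -11.28, 14.22]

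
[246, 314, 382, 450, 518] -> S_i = 246 + 68*i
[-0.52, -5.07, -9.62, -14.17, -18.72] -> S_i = -0.52 + -4.55*i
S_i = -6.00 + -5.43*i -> [-6.0, -11.43, -16.86, -22.29, -27.72]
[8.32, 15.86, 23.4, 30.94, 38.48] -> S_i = 8.32 + 7.54*i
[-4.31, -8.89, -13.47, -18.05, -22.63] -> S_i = -4.31 + -4.58*i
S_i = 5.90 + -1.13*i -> [5.9, 4.77, 3.64, 2.51, 1.38]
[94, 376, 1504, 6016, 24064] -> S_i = 94*4^i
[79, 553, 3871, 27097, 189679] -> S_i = 79*7^i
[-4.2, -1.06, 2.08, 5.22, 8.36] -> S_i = -4.20 + 3.14*i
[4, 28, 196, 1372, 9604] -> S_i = 4*7^i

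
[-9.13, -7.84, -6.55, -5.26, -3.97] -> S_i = -9.13 + 1.29*i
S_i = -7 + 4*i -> [-7, -3, 1, 5, 9]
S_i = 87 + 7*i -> [87, 94, 101, 108, 115]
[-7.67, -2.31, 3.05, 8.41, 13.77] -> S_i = -7.67 + 5.36*i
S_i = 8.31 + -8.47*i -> [8.31, -0.16, -8.63, -17.1, -25.57]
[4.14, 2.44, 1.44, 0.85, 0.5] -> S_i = 4.14*0.59^i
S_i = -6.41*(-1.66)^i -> [-6.41, 10.64, -17.66, 29.32, -48.67]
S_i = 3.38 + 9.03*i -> [3.38, 12.41, 21.44, 30.47, 39.5]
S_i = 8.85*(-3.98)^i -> [8.85, -35.22, 140.19, -557.95, 2220.63]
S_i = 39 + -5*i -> [39, 34, 29, 24, 19]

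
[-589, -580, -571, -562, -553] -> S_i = -589 + 9*i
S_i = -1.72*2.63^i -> [-1.72, -4.52, -11.9, -31.29, -82.29]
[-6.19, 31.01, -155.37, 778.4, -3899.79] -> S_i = -6.19*(-5.01)^i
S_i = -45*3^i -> [-45, -135, -405, -1215, -3645]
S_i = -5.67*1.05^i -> [-5.67, -5.95, -6.25, -6.56, -6.89]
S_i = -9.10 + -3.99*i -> [-9.1, -13.09, -17.08, -21.07, -25.06]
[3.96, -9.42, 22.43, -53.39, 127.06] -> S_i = 3.96*(-2.38)^i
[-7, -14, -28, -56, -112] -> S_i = -7*2^i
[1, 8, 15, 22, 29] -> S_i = 1 + 7*i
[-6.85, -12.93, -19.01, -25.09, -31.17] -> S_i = -6.85 + -6.08*i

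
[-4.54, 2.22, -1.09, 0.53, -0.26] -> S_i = -4.54*(-0.49)^i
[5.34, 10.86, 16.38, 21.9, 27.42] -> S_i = 5.34 + 5.52*i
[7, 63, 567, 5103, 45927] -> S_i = 7*9^i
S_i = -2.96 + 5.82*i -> [-2.96, 2.86, 8.68, 14.5, 20.32]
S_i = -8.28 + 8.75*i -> [-8.28, 0.47, 9.22, 17.97, 26.72]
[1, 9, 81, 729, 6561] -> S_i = 1*9^i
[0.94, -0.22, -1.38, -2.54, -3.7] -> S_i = 0.94 + -1.16*i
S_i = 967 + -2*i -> [967, 965, 963, 961, 959]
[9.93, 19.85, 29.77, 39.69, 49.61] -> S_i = 9.93 + 9.92*i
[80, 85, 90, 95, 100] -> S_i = 80 + 5*i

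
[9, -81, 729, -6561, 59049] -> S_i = 9*-9^i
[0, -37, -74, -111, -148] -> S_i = 0 + -37*i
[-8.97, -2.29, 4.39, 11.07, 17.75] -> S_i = -8.97 + 6.68*i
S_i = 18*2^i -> [18, 36, 72, 144, 288]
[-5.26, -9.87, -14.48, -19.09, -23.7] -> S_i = -5.26 + -4.61*i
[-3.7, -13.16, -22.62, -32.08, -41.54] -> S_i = -3.70 + -9.46*i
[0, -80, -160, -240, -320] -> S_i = 0 + -80*i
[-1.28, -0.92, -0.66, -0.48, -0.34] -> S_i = -1.28*0.72^i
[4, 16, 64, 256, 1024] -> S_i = 4*4^i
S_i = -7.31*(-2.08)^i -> [-7.31, 15.2, -31.63, 65.78, -136.83]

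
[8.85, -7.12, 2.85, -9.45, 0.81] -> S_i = Random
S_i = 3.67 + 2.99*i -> [3.67, 6.66, 9.65, 12.64, 15.63]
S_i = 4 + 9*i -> [4, 13, 22, 31, 40]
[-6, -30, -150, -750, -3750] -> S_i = -6*5^i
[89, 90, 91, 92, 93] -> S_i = 89 + 1*i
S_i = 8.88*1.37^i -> [8.88, 12.17, 16.67, 22.83, 31.28]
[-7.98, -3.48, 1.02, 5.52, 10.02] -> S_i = -7.98 + 4.50*i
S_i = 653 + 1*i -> [653, 654, 655, 656, 657]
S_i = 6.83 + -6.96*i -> [6.83, -0.13, -7.09, -14.05, -21.01]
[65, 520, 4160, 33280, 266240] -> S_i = 65*8^i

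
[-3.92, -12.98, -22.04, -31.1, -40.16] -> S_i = -3.92 + -9.06*i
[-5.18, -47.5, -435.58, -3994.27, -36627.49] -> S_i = -5.18*9.17^i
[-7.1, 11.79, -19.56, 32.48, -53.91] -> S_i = -7.10*(-1.66)^i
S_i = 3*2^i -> [3, 6, 12, 24, 48]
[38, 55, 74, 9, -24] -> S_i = Random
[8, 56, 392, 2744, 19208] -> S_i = 8*7^i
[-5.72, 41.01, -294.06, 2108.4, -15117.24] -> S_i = -5.72*(-7.17)^i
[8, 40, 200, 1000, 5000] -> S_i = 8*5^i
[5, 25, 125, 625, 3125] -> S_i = 5*5^i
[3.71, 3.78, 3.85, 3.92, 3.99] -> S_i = 3.71 + 0.07*i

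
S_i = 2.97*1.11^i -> [2.97, 3.3, 3.66, 4.06, 4.51]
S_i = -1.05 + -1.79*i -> [-1.05, -2.84, -4.63, -6.42, -8.21]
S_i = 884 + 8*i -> [884, 892, 900, 908, 916]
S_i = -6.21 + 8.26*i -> [-6.21, 2.05, 10.31, 18.57, 26.83]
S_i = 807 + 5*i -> [807, 812, 817, 822, 827]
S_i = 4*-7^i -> [4, -28, 196, -1372, 9604]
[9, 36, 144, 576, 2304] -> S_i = 9*4^i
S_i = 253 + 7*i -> [253, 260, 267, 274, 281]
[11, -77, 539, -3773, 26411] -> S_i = 11*-7^i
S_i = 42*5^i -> [42, 210, 1050, 5250, 26250]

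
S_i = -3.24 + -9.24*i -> [-3.24, -12.48, -21.72, -30.96, -40.2]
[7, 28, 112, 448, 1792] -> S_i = 7*4^i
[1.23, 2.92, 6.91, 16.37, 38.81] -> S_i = 1.23*2.37^i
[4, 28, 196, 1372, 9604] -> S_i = 4*7^i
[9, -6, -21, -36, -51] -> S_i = 9 + -15*i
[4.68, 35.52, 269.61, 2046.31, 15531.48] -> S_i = 4.68*7.59^i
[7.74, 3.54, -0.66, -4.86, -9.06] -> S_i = 7.74 + -4.20*i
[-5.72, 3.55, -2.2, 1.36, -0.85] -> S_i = -5.72*(-0.62)^i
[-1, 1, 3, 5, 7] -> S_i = -1 + 2*i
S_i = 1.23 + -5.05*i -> [1.23, -3.82, -8.87, -13.92, -18.97]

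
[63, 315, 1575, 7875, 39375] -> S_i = 63*5^i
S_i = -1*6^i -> [-1, -6, -36, -216, -1296]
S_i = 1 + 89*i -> [1, 90, 179, 268, 357]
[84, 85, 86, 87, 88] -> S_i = 84 + 1*i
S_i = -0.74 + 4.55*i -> [-0.74, 3.81, 8.36, 12.91, 17.46]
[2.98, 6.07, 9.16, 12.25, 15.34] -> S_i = 2.98 + 3.09*i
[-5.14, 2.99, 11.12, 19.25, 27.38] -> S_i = -5.14 + 8.13*i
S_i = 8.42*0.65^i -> [8.42, 5.47, 3.56, 2.31, 1.5]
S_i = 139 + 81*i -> [139, 220, 301, 382, 463]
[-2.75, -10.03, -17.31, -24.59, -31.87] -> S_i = -2.75 + -7.28*i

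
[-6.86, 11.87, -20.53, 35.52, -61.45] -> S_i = -6.86*(-1.73)^i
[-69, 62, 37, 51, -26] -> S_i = Random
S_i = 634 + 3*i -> [634, 637, 640, 643, 646]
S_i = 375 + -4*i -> [375, 371, 367, 363, 359]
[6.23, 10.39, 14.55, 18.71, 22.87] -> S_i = 6.23 + 4.16*i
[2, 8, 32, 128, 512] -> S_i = 2*4^i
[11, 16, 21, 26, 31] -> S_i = 11 + 5*i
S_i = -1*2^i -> [-1, -2, -4, -8, -16]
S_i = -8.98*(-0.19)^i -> [-8.98, 1.71, -0.32, 0.06, -0.01]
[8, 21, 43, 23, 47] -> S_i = Random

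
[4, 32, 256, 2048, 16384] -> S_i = 4*8^i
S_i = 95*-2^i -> [95, -190, 380, -760, 1520]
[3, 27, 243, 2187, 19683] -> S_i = 3*9^i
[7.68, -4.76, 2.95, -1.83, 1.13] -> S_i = 7.68*(-0.62)^i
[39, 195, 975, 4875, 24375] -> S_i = 39*5^i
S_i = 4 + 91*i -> [4, 95, 186, 277, 368]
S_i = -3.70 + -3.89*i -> [-3.7, -7.59, -11.48, -15.37, -19.26]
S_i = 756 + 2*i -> [756, 758, 760, 762, 764]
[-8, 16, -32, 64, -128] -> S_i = -8*-2^i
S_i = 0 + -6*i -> [0, -6, -12, -18, -24]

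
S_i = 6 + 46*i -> [6, 52, 98, 144, 190]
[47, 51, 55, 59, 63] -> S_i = 47 + 4*i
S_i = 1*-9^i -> [1, -9, 81, -729, 6561]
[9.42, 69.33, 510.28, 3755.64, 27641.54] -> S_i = 9.42*7.36^i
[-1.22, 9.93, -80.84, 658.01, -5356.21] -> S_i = -1.22*(-8.14)^i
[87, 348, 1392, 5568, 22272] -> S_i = 87*4^i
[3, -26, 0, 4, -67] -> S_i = Random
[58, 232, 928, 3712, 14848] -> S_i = 58*4^i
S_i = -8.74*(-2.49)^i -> [-8.74, 21.76, -54.19, 134.93, -335.98]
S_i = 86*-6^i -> [86, -516, 3096, -18576, 111456]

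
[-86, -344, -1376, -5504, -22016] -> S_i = -86*4^i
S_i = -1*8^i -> [-1, -8, -64, -512, -4096]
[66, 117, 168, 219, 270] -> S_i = 66 + 51*i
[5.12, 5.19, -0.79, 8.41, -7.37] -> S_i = Random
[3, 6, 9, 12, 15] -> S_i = 3 + 3*i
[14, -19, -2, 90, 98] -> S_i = Random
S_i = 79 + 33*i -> [79, 112, 145, 178, 211]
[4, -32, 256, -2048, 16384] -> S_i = 4*-8^i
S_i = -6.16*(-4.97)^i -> [-6.16, 30.62, -152.16, 756.22, -3758.43]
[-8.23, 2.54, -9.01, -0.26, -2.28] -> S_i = Random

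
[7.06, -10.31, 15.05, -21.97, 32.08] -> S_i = 7.06*(-1.46)^i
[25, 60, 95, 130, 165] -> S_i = 25 + 35*i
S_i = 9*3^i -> [9, 27, 81, 243, 729]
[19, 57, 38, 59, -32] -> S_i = Random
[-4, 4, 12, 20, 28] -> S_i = -4 + 8*i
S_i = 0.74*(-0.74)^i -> [0.74, -0.55, 0.41, -0.3, 0.22]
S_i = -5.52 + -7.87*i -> [-5.52, -13.39, -21.26, -29.13, -37.0]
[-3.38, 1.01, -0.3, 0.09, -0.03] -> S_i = -3.38*(-0.30)^i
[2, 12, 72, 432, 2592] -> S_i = 2*6^i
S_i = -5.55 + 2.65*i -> [-5.55, -2.9, -0.25, 2.4, 5.05]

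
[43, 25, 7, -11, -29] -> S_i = 43 + -18*i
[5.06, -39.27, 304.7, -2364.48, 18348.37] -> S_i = 5.06*(-7.76)^i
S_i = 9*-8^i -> [9, -72, 576, -4608, 36864]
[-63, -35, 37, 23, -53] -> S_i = Random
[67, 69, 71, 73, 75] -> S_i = 67 + 2*i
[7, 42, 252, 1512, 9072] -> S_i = 7*6^i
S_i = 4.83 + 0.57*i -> [4.83, 5.4, 5.97, 6.54, 7.11]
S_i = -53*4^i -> [-53, -212, -848, -3392, -13568]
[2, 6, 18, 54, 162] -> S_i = 2*3^i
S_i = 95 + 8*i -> [95, 103, 111, 119, 127]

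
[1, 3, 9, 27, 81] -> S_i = 1*3^i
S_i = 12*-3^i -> [12, -36, 108, -324, 972]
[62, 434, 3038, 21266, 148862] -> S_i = 62*7^i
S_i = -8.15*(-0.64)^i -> [-8.15, 5.22, -3.34, 2.14, -1.37]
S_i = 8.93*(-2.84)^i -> [8.93, -25.36, 72.03, -204.55, 580.93]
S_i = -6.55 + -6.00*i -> [-6.55, -12.55, -18.55, -24.55, -30.55]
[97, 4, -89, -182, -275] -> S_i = 97 + -93*i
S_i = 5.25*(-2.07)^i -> [5.25, -10.87, 22.5, -46.57, 96.39]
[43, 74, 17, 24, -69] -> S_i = Random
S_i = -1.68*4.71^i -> [-1.68, -7.91, -37.27, -175.54, -826.79]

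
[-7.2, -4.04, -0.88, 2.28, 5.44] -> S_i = -7.20 + 3.16*i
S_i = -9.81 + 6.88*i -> [-9.81, -2.93, 3.95, 10.83, 17.71]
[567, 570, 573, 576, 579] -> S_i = 567 + 3*i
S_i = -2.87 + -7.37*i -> [-2.87, -10.24, -17.61, -24.98, -32.35]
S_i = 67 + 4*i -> [67, 71, 75, 79, 83]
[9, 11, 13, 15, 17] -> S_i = 9 + 2*i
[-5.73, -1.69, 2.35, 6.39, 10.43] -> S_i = -5.73 + 4.04*i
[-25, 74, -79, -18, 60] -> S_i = Random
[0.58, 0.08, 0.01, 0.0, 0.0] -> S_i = 0.58*0.14^i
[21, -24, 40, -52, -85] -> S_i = Random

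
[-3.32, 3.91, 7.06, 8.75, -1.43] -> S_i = Random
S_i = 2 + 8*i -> [2, 10, 18, 26, 34]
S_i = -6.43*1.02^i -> [-6.43, -6.56, -6.69, -6.82, -6.96]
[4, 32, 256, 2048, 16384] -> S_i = 4*8^i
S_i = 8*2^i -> [8, 16, 32, 64, 128]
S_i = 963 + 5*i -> [963, 968, 973, 978, 983]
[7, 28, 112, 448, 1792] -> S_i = 7*4^i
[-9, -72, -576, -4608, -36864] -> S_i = -9*8^i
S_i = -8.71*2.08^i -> [-8.71, -18.12, -37.68, -78.38, -163.03]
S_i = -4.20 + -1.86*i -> [-4.2, -6.06, -7.92, -9.78, -11.64]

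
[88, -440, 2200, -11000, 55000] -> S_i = 88*-5^i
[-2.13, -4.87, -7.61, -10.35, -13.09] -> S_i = -2.13 + -2.74*i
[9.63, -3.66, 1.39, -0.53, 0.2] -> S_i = 9.63*(-0.38)^i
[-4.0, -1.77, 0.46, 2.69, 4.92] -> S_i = -4.00 + 2.23*i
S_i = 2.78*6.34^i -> [2.78, 17.63, 111.74, 708.46, 4491.61]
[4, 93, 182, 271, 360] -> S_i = 4 + 89*i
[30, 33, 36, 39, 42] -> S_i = 30 + 3*i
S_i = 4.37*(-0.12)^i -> [4.37, -0.52, 0.06, -0.01, 0.0]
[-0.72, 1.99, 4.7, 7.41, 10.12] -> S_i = -0.72 + 2.71*i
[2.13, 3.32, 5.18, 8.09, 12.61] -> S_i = 2.13*1.56^i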